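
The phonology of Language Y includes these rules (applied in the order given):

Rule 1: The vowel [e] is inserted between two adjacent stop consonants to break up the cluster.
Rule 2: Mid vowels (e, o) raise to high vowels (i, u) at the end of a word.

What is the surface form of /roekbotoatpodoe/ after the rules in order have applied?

roekebotoatepodoi

Rule 1 (stop-cluster e-epenthesis): /k/ and /b/ form a stop–stop cluster, so [e] is inserted between them. /t/ and /p/ form a stop–stop cluster, so [e] is inserted between them. /roekbotoatpodoe/ → roekebotoatepodoe.
Rule 2 (final vowel raising): /e/ is a mid vowel in word-final position, so it raises to [i]. /roekebotoatepodoe/ → roekebotoatepodoi.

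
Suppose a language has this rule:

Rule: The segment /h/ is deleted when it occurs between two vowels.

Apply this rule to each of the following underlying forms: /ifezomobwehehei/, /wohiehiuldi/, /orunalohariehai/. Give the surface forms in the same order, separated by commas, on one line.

ifezomobweeei, woieiuldi, orunaloarieai

/ifezomobwehehei/: /h/ occurs between vowels /e/ and /e/, so it deletes. /h/ occurs between vowels /e/ and /e/, so it deletes. → [ifezomobweeei].
/wohiehiuldi/: /h/ occurs between vowels /o/ and /i/, so it deletes. /h/ occurs between vowels /e/ and /i/, so it deletes. → [woieiuldi].
/orunalohariehai/: /h/ occurs between vowels /o/ and /a/, so it deletes. /h/ occurs between vowels /e/ and /a/, so it deletes. → [orunaloarieai].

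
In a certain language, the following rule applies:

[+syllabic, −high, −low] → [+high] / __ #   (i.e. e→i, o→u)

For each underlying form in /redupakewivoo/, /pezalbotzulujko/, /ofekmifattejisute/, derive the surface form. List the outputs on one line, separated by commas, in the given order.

redupakewivou, pezalbotzulujku, ofekmifattejisuti

/redupakewivoo/: /o/ is a mid vowel in word-final position, so it raises to [u]. → [redupakewivou].
/pezalbotzulujko/: /o/ is a mid vowel in word-final position, so it raises to [u]. → [pezalbotzulujku].
/ofekmifattejisute/: /e/ is a mid vowel in word-final position, so it raises to [i]. → [ofekmifattejisuti].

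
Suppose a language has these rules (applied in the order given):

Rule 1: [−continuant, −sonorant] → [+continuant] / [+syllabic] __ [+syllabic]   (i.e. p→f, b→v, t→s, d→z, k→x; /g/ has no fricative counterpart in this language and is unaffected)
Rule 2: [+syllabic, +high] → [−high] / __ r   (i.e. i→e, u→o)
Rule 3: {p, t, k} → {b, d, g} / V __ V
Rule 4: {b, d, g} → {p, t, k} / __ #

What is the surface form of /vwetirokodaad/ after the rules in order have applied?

Rule 1 (intervocalic spirantization): /t/ is a stop between vowels /e/ and /i/, so it spirantizes to the fricative [s]. /k/ is a stop between vowels /o/ and /o/, so it spirantizes to the fricative [x]. /d/ is a stop between vowels /o/ and /a/, so it spirantizes to the fricative [z]. /vwetirokodaad/ → vwesiroxozaad.
Rule 2 (pre-rhotic lowering): /i/ is a high vowel immediately before /r/, so it lowers to [e]. /vwesiroxozaad/ → vweseroxozaad.
Rule 3 (intervocalic voicing): no segment meets the environment; /vweseroxozaad/ is unchanged.
Rule 4 (final devoicing): /d/ is a voiced stop in word-final position, so it devoices to [t]. /vweseroxozaad/ → vweseroxozaat.

vweseroxozaat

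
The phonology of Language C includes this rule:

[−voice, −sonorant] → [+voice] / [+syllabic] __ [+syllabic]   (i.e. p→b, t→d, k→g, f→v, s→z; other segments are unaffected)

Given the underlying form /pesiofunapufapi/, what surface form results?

/s/ is a voiceless obstruent between vowels /e/ and /i/, so it voices to [z].
/f/ is a voiceless obstruent between vowels /o/ and /u/, so it voices to [v].
/p/ is a voiceless obstruent between vowels /a/ and /u/, so it voices to [b].
/f/ is a voiceless obstruent between vowels /u/ and /a/, so it voices to [v].
/p/ is a voiceless obstruent between vowels /a/ and /i/, so it voices to [b].
Surface form: [peziovunabuvabi].

peziovunabuvabi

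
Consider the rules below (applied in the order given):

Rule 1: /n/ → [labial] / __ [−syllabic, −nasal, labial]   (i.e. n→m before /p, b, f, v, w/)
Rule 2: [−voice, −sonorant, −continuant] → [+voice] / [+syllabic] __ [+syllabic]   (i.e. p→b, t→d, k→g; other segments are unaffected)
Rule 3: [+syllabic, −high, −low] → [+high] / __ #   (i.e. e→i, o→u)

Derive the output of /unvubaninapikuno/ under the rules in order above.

umvubaninabigunu

Rule 1 (nasal place assimilation): /n/ precedes the labial consonant /v/, so it assimilates in place to [m]. /unvubaninapikuno/ → umvubaninapikuno.
Rule 2 (intervocalic voicing): /p/ is a voiceless stop between vowels /a/ and /i/, so it voices to [b]. /k/ is a voiceless stop between vowels /i/ and /u/, so it voices to [g]. /umvubaninapikuno/ → umvubaninabiguno.
Rule 3 (final vowel raising): /o/ is a mid vowel in word-final position, so it raises to [u]. /umvubaninabiguno/ → umvubaninabigunu.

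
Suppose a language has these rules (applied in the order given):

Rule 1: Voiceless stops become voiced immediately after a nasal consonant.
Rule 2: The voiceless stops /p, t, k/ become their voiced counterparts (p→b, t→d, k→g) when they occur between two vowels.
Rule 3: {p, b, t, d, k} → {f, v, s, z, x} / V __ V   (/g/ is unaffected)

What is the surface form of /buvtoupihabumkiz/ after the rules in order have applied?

Rule 1 (post-nasal voicing): /k/ is a voiceless stop immediately after the nasal /m/, so it voices to [g]. /buvtoupihabumkiz/ → buvtoupihabumgiz.
Rule 2 (intervocalic voicing): /p/ is a voiceless stop between vowels /u/ and /i/, so it voices to [b]. /buvtoupihabumgiz/ → buvtoubihabumgiz.
Rule 3 (intervocalic spirantization): /b/ is a stop between vowels /u/ and /i/, so it spirantizes to the fricative [v]. /b/ is a stop between vowels /a/ and /u/, so it spirantizes to the fricative [v]. /buvtoubihabumgiz/ → buvtouvihavumgiz.

buvtouvihavumgiz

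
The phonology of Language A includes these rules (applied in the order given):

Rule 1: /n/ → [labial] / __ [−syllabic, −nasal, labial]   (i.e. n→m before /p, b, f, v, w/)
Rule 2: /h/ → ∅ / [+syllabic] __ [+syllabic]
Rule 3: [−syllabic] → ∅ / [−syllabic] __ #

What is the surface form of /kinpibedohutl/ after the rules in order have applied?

Rule 1 (nasal place assimilation): /n/ precedes the labial consonant /p/, so it assimilates in place to [m]. /kinpibedohutl/ → kimpibedohutl.
Rule 2 (intervocalic h-deletion): /h/ occurs between vowels /o/ and /u/, so it deletes. /kimpibedohutl/ → kimpibedoutl.
Rule 3 (final cluster simplification): /l/ is the second consonant of a word-final cluster /tl/, so it deletes. /kimpibedoutl/ → kimpibedout.

kimpibedout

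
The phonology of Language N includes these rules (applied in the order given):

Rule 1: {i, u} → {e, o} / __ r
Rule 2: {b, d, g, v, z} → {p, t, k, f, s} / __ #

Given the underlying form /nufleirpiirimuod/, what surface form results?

nufleerpierimuot

Rule 1 (pre-rhotic lowering): /i/ is a high vowel immediately before /r/, so it lowers to [e]. /i/ is a high vowel immediately before /r/, so it lowers to [e]. /nufleirpiirimuod/ → nufleerpierimuod.
Rule 2 (final devoicing): /d/ is a voiced obstruent in word-final position, so it devoices to [t]. /nufleerpierimuod/ → nufleerpierimuot.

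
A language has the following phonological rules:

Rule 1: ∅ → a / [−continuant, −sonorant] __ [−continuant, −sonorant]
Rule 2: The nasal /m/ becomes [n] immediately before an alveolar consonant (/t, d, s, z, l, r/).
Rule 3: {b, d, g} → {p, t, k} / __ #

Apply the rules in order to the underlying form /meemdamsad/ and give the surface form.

meendansat

Rule 1 (stop-cluster a-epenthesis): no segment meets the environment; /meemdamsad/ is unchanged.
Rule 2 (nasal place assimilation): /m/ precedes the alveolar consonant /d/, so it assimilates in place to [n]. /m/ precedes the alveolar consonant /s/, so it assimilates in place to [n]. /meemdamsad/ → meendansad.
Rule 3 (final devoicing): /d/ is a voiced stop in word-final position, so it devoices to [t]. /meendansad/ → meendansat.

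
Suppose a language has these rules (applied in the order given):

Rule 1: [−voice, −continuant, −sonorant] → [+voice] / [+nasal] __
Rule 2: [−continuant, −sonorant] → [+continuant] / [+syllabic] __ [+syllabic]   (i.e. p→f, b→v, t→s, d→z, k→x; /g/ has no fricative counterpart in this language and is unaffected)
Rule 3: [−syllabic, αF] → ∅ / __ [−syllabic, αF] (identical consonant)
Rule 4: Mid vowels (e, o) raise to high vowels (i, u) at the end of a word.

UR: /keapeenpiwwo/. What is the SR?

keafeenbiwu

Rule 1 (post-nasal voicing): /p/ is a voiceless stop immediately after the nasal /n/, so it voices to [b]. /keapeenpiwwo/ → keapeenbiwwo.
Rule 2 (intervocalic spirantization): /p/ is a stop between vowels /a/ and /e/, so it spirantizes to the fricative [f]. /keapeenbiwwo/ → keafeenbiwwo.
Rule 3 (degemination): /ww/ is a geminate; the first /w/ deletes. /keafeenbiwwo/ → keafeenbiwo.
Rule 4 (final vowel raising): /o/ is a mid vowel in word-final position, so it raises to [u]. /keafeenbiwo/ → keafeenbiwu.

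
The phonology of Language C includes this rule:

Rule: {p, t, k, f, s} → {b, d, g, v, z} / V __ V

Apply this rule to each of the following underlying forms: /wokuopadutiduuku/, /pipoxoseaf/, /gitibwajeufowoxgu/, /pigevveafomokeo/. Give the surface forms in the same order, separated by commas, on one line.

woguobadudiduugu, piboxozeaf, gidibwajeuvowoxgu, pigevveavomogeo

/wokuopadutiduuku/: /k/ is a voiceless obstruent between vowels /o/ and /u/, so it voices to [g]. /p/ is a voiceless obstruent between vowels /o/ and /a/, so it voices to [b]. /t/ is a voiceless obstruent between vowels /u/ and /i/, so it voices to [d]. /k/ is a voiceless obstruent between vowels /u/ and /u/, so it voices to [g]. → [woguobadudiduugu].
/pipoxoseaf/: /p/ is a voiceless obstruent between vowels /i/ and /o/, so it voices to [b]. /s/ is a voiceless obstruent between vowels /o/ and /e/, so it voices to [z]. → [piboxozeaf].
/gitibwajeufowoxgu/: /t/ is a voiceless obstruent between vowels /i/ and /i/, so it voices to [d]. /f/ is a voiceless obstruent between vowels /u/ and /o/, so it voices to [v]. → [gidibwajeuvowoxgu].
/pigevveafomokeo/: /f/ is a voiceless obstruent between vowels /a/ and /o/, so it voices to [v]. /k/ is a voiceless obstruent between vowels /o/ and /e/, so it voices to [g]. → [pigevveavomogeo].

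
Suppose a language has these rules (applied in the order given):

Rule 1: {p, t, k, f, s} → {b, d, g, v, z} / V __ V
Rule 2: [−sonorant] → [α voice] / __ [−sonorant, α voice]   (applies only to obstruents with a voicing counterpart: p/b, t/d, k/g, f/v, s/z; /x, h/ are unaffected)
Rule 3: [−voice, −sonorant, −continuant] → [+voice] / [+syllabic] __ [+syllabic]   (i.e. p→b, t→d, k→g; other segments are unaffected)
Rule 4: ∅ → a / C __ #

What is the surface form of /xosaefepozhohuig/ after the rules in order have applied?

xozaeveboshohuiga

Rule 1 (intervocalic voicing): /s/ is a voiceless obstruent between vowels /o/ and /a/, so it voices to [z]. /f/ is a voiceless obstruent between vowels /e/ and /e/, so it voices to [v]. /p/ is a voiceless obstruent between vowels /e/ and /o/, so it voices to [b]. /xosaefepozhohuig/ → xozaevebozhohuig.
Rule 2 (regressive voicing assimilation): /z/ precedes the voiceless obstruent /h/, so it devoices to [s] by assimilation. /xozaevebozhohuig/ → xozaeveboshohuig.
Rule 3 (intervocalic voicing): no segment meets the environment; /xozaeveboshohuig/ is unchanged.
Rule 4 (final a-epenthesis): the form ends in the consonant /g/, so [a] is inserted word-finally. /xozaeveboshohuig/ → xozaeveboshohuiga.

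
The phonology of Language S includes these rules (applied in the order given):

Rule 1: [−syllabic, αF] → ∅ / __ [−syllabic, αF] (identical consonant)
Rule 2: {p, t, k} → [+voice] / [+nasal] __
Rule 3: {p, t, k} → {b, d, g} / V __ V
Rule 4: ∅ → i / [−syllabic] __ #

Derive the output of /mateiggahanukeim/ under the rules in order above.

Rule 1 (degemination): /gg/ is a geminate; the first /g/ deletes. /mateiggahanukeim/ → mateigahanukeim.
Rule 2 (post-nasal voicing): no segment meets the environment; /mateigahanukeim/ is unchanged.
Rule 3 (intervocalic voicing): /t/ is a voiceless stop between vowels /a/ and /e/, so it voices to [d]. /k/ is a voiceless stop between vowels /u/ and /e/, so it voices to [g]. /mateigahanukeim/ → madeigahanugeim.
Rule 4 (final i-epenthesis): the form ends in the consonant /m/, so [i] is inserted word-finally. /madeigahanugeim/ → madeigahanugeimi.

madeigahanugeimi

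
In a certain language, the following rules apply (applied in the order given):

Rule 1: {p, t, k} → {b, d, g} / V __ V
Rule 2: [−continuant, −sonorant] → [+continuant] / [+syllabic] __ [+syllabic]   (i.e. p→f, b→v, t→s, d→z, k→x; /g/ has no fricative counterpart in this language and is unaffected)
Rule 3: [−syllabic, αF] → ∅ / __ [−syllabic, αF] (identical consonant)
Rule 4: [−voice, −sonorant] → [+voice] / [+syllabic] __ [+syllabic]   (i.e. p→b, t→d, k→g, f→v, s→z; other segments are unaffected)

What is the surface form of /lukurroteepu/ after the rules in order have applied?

Rule 1 (intervocalic voicing): /k/ is a voiceless stop between vowels /u/ and /u/, so it voices to [g]. /t/ is a voiceless stop between vowels /o/ and /e/, so it voices to [d]. /p/ is a voiceless stop between vowels /e/ and /u/, so it voices to [b]. /lukurroteepu/ → lugurrodeebu.
Rule 2 (intervocalic spirantization): /d/ is a stop between vowels /o/ and /e/, so it spirantizes to the fricative [z]. /b/ is a stop between vowels /e/ and /u/, so it spirantizes to the fricative [v]. /lugurrodeebu/ → lugurrozeevu.
Rule 3 (degemination): /rr/ is a geminate; the first /r/ deletes. /lugurrozeevu/ → lugurozeevu.
Rule 4 (intervocalic voicing): no segment meets the environment; /lugurozeevu/ is unchanged.

lugurozeevu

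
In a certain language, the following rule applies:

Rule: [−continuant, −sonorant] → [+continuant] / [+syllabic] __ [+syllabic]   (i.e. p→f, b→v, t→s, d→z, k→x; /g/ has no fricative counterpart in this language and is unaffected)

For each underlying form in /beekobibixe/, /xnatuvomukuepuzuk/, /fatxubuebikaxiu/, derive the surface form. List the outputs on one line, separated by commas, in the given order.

/beekobibixe/: /k/ is a stop between vowels /e/ and /o/, so it spirantizes to the fricative [x]. /b/ is a stop between vowels /o/ and /i/, so it spirantizes to the fricative [v]. /b/ is a stop between vowels /i/ and /i/, so it spirantizes to the fricative [v]. → [beexovivixe].
/xnatuvomukuepuzuk/: /t/ is a stop between vowels /a/ and /u/, so it spirantizes to the fricative [s]. /k/ is a stop between vowels /u/ and /u/, so it spirantizes to the fricative [x]. /p/ is a stop between vowels /e/ and /u/, so it spirantizes to the fricative [f]. → [xnasuvomuxuefuzuk].
/fatxubuebikaxiu/: /b/ is a stop between vowels /u/ and /u/, so it spirantizes to the fricative [v]. /b/ is a stop between vowels /e/ and /i/, so it spirantizes to the fricative [v]. /k/ is a stop between vowels /i/ and /a/, so it spirantizes to the fricative [x]. → [fatxuvuevixaxiu].

beexovivixe, xnasuvomuxuefuzuk, fatxuvuevixaxiu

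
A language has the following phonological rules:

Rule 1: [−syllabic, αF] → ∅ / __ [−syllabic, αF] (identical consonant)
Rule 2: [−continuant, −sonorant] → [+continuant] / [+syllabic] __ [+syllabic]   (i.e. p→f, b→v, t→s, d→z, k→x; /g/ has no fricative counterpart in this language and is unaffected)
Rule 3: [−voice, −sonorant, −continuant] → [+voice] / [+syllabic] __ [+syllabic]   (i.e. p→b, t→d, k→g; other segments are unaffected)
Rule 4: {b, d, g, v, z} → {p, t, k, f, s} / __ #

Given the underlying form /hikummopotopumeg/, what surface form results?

hixumofosofumek

Rule 1 (degemination): /mm/ is a geminate; the first /m/ deletes. /hikummopotopumeg/ → hikumopotopumeg.
Rule 2 (intervocalic spirantization): /k/ is a stop between vowels /i/ and /u/, so it spirantizes to the fricative [x]. /p/ is a stop between vowels /o/ and /o/, so it spirantizes to the fricative [f]. /t/ is a stop between vowels /o/ and /o/, so it spirantizes to the fricative [s]. /p/ is a stop between vowels /o/ and /u/, so it spirantizes to the fricative [f]. /hikumopotopumeg/ → hixumofosofumeg.
Rule 3 (intervocalic voicing): no segment meets the environment; /hixumofosofumeg/ is unchanged.
Rule 4 (final devoicing): /g/ is a voiced obstruent in word-final position, so it devoices to [k]. /hixumofosofumeg/ → hixumofosofumek.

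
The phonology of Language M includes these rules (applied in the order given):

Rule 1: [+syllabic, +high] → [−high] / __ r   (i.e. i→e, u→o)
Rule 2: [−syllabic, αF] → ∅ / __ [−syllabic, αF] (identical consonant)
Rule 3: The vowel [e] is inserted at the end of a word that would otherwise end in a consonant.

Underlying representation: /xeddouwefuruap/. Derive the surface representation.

Rule 1 (pre-rhotic lowering): /u/ is a high vowel immediately before /r/, so it lowers to [o]. /xeddouwefuruap/ → xeddouweforuap.
Rule 2 (degemination): /dd/ is a geminate; the first /d/ deletes. /xeddouweforuap/ → xedouweforuap.
Rule 3 (final e-epenthesis): the form ends in the consonant /p/, so [e] is inserted word-finally. /xedouweforuap/ → xedouweforuape.

xedouweforuape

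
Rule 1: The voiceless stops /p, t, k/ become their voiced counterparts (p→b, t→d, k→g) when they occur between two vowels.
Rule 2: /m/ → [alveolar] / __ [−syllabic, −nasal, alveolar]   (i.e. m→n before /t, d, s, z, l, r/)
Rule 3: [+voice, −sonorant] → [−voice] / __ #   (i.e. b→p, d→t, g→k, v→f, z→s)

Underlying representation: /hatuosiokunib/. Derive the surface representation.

Rule 1 (intervocalic voicing): /t/ is a voiceless stop between vowels /a/ and /u/, so it voices to [d]. /k/ is a voiceless stop between vowels /o/ and /u/, so it voices to [g]. /hatuosiokunib/ → haduosiogunib.
Rule 2 (nasal place assimilation): no segment meets the environment; /haduosiogunib/ is unchanged.
Rule 3 (final devoicing): /b/ is a voiced obstruent in word-final position, so it devoices to [p]. /haduosiogunib/ → haduosiogunip.

haduosiogunip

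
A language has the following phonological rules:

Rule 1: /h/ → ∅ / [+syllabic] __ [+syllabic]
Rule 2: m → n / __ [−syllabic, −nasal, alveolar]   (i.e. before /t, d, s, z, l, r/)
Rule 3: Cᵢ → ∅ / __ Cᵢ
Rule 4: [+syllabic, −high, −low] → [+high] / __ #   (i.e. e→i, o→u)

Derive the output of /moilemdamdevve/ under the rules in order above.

moilendandevi

Rule 1 (intervocalic h-deletion): no segment meets the environment; /moilemdamdevve/ is unchanged.
Rule 2 (nasal place assimilation): /m/ precedes the alveolar consonant /d/, so it assimilates in place to [n]. /m/ precedes the alveolar consonant /d/, so it assimilates in place to [n]. /moilemdamdevve/ → moilendandevve.
Rule 3 (degemination): /vv/ is a geminate; the first /v/ deletes. /moilendandevve/ → moilendandeve.
Rule 4 (final vowel raising): /e/ is a mid vowel in word-final position, so it raises to [i]. /moilendandeve/ → moilendandevi.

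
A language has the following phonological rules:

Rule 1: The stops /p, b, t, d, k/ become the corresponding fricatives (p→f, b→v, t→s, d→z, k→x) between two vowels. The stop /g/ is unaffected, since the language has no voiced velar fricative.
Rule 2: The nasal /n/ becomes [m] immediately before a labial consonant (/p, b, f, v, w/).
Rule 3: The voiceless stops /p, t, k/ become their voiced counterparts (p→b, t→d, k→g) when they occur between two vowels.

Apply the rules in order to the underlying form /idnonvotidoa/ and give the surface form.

Rule 1 (intervocalic spirantization): /t/ is a stop between vowels /o/ and /i/, so it spirantizes to the fricative [s]. /d/ is a stop between vowels /i/ and /o/, so it spirantizes to the fricative [z]. /idnonvotidoa/ → idnonvosizoa.
Rule 2 (nasal place assimilation): /n/ precedes the labial consonant /v/, so it assimilates in place to [m]. /idnonvosizoa/ → idnomvosizoa.
Rule 3 (intervocalic voicing): no segment meets the environment; /idnomvosizoa/ is unchanged.

idnomvosizoa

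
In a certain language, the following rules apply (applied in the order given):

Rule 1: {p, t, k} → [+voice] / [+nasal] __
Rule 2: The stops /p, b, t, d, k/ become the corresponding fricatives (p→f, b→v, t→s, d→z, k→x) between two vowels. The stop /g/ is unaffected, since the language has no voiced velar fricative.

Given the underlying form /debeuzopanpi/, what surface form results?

deveuzofanbi

Rule 1 (post-nasal voicing): /p/ is a voiceless stop immediately after the nasal /n/, so it voices to [b]. /debeuzopanpi/ → debeuzopanbi.
Rule 2 (intervocalic spirantization): /b/ is a stop between vowels /e/ and /e/, so it spirantizes to the fricative [v]. /p/ is a stop between vowels /o/ and /a/, so it spirantizes to the fricative [f]. /debeuzopanbi/ → deveuzofanbi.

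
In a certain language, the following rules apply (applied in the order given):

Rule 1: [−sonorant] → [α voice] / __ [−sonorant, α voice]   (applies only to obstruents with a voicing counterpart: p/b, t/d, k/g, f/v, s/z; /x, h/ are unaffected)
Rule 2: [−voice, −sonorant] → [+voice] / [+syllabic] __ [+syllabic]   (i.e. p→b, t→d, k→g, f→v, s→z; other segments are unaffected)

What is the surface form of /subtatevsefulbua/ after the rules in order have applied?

suptadefsevulbua

Rule 1 (regressive voicing assimilation): /b/ precedes the voiceless obstruent /t/, so it devoices to [p] by assimilation. /v/ precedes the voiceless obstruent /s/, so it devoices to [f] by assimilation. /subtatevsefulbua/ → suptatefsefulbua.
Rule 2 (intervocalic voicing): /t/ is a voiceless obstruent between vowels /a/ and /e/, so it voices to [d]. /f/ is a voiceless obstruent between vowels /e/ and /u/, so it voices to [v]. /suptatefsefulbua/ → suptadefsevulbua.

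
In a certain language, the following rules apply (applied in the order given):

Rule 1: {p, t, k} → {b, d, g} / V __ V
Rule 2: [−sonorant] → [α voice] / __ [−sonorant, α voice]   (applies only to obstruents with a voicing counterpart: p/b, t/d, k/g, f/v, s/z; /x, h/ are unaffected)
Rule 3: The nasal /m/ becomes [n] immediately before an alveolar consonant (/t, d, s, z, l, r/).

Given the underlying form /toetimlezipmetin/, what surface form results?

Rule 1 (intervocalic voicing): /t/ is a voiceless stop between vowels /e/ and /i/, so it voices to [d]. /t/ is a voiceless stop between vowels /e/ and /i/, so it voices to [d]. /toetimlezipmetin/ → toedimlezipmedin.
Rule 2 (regressive voicing assimilation): no segment meets the environment; /toedimlezipmedin/ is unchanged.
Rule 3 (nasal place assimilation): /m/ precedes the alveolar consonant /l/, so it assimilates in place to [n]. /toedimlezipmedin/ → toedinlezipmedin.

toedinlezipmedin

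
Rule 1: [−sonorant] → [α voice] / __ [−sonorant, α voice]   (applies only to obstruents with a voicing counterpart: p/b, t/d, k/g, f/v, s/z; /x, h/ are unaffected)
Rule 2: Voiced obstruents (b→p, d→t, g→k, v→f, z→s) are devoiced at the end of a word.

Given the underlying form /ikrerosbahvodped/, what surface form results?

Rule 1 (regressive voicing assimilation): /s/ precedes the voiced obstruent /b/, so it voices to [z] by assimilation. /d/ precedes the voiceless obstruent /p/, so it devoices to [t] by assimilation. /ikrerosbahvodped/ → ikrerozbahvotped.
Rule 2 (final devoicing): /d/ is a voiced obstruent in word-final position, so it devoices to [t]. /ikrerozbahvotped/ → ikrerozbahvotpet.

ikrerozbahvotpet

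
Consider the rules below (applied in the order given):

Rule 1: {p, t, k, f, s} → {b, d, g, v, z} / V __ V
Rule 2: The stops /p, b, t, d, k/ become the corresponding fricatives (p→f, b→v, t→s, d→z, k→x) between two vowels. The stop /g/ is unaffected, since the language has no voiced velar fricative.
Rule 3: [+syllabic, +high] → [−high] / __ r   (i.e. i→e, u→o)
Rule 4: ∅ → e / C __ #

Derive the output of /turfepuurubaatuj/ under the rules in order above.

torfevuoruvaazuje

Rule 1 (intervocalic voicing): /p/ is a voiceless obstruent between vowels /e/ and /u/, so it voices to [b]. /t/ is a voiceless obstruent between vowels /a/ and /u/, so it voices to [d]. /turfepuurubaatuj/ → turfebuurubaaduj.
Rule 2 (intervocalic spirantization): /b/ is a stop between vowels /e/ and /u/, so it spirantizes to the fricative [v]. /b/ is a stop between vowels /u/ and /a/, so it spirantizes to the fricative [v]. /d/ is a stop between vowels /a/ and /u/, so it spirantizes to the fricative [z]. /turfebuurubaaduj/ → turfevuuruvaazuj.
Rule 3 (pre-rhotic lowering): /u/ is a high vowel immediately before /r/, so it lowers to [o]. /u/ is a high vowel immediately before /r/, so it lowers to [o]. /turfevuuruvaazuj/ → torfevuoruvaazuj.
Rule 4 (final e-epenthesis): the form ends in the consonant /j/, so [e] is inserted word-finally. /torfevuoruvaazuj/ → torfevuoruvaazuje.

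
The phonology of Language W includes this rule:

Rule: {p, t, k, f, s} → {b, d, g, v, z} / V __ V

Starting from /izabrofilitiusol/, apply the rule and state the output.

izabrovilidiuzol

/f/ is a voiceless obstruent between vowels /o/ and /i/, so it voices to [v].
/t/ is a voiceless obstruent between vowels /i/ and /i/, so it voices to [d].
/s/ is a voiceless obstruent between vowels /u/ and /o/, so it voices to [z].
Surface form: [izabrovilidiuzol].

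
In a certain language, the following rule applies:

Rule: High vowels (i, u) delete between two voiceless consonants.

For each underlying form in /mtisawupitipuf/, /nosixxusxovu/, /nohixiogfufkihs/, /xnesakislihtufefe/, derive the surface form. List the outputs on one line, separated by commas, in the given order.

mtsawuptpf, nosxxsxovu, nohxiogffkhs, xnesakslihtfefe

/mtisawupitipuf/: /i/ is a high vowel flanked by voiceless consonants /t/ and /s/, so it deletes. /i/ is a high vowel flanked by voiceless consonants /p/ and /t/, so it deletes. /i/ is a high vowel flanked by voiceless consonants /t/ and /p/, so it deletes. /u/ is a high vowel flanked by voiceless consonants /p/ and /f/, so it deletes. → [mtsawuptpf].
/nosixxusxovu/: /i/ is a high vowel flanked by voiceless consonants /s/ and /x/, so it deletes. /u/ is a high vowel flanked by voiceless consonants /x/ and /s/, so it deletes. → [nosxxsxovu].
/nohixiogfufkihs/: /i/ is a high vowel flanked by voiceless consonants /h/ and /x/, so it deletes. /u/ is a high vowel flanked by voiceless consonants /f/ and /f/, so it deletes. /i/ is a high vowel flanked by voiceless consonants /k/ and /h/, so it deletes. → [nohxiogffkhs].
/xnesakislihtufefe/: /i/ is a high vowel flanked by voiceless consonants /k/ and /s/, so it deletes. /u/ is a high vowel flanked by voiceless consonants /t/ and /f/, so it deletes. → [xnesakslihtfefe].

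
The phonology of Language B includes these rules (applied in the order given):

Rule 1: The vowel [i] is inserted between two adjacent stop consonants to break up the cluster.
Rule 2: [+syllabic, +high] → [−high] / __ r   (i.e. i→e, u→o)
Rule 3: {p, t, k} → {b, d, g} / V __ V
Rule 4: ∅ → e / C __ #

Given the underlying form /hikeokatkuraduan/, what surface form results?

higeogadigoraduane

Rule 1 (stop-cluster i-epenthesis): /t/ and /k/ form a stop–stop cluster, so [i] is inserted between them. /hikeokatkuraduan/ → hikeokatikuraduan.
Rule 2 (pre-rhotic lowering): /u/ is a high vowel immediately before /r/, so it lowers to [o]. /hikeokatikuraduan/ → hikeokatikoraduan.
Rule 3 (intervocalic voicing): /k/ is a voiceless stop between vowels /i/ and /e/, so it voices to [g]. /k/ is a voiceless stop between vowels /o/ and /a/, so it voices to [g]. /t/ is a voiceless stop between vowels /a/ and /i/, so it voices to [d]. /k/ is a voiceless stop between vowels /i/ and /o/, so it voices to [g]. /hikeokatikoraduan/ → higeogadigoraduan.
Rule 4 (final e-epenthesis): the form ends in the consonant /n/, so [e] is inserted word-finally. /higeogadigoraduan/ → higeogadigoraduane.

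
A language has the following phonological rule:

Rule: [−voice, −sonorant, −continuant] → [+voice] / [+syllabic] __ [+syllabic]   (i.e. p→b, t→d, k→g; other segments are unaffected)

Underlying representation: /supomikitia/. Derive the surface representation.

subomigidia

/p/ is a voiceless stop between vowels /u/ and /o/, so it voices to [b].
/k/ is a voiceless stop between vowels /i/ and /i/, so it voices to [g].
/t/ is a voiceless stop between vowels /i/ and /i/, so it voices to [d].
Surface form: [subomigidia].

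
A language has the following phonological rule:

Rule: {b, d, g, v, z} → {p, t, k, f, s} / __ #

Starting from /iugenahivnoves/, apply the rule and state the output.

iugenahivnoves

No segment of /iugenahivnoves/ meets the structural description of the rule, so the form surfaces unchanged.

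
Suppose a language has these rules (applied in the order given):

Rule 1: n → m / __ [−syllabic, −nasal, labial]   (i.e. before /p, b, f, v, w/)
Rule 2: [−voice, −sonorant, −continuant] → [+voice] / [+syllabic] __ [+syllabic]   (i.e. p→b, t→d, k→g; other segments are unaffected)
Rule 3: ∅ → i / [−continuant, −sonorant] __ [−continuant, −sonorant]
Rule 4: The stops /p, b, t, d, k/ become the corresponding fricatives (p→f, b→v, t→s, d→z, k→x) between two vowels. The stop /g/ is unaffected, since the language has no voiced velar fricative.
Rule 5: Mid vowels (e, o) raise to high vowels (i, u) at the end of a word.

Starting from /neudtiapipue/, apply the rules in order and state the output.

neuzisiavivui

Rule 1 (nasal place assimilation): no segment meets the environment; /neudtiapipue/ is unchanged.
Rule 2 (intervocalic voicing): /p/ is a voiceless stop between vowels /a/ and /i/, so it voices to [b]. /p/ is a voiceless stop between vowels /i/ and /u/, so it voices to [b]. /neudtiapipue/ → neudtiabibue.
Rule 3 (stop-cluster i-epenthesis): /d/ and /t/ form a stop–stop cluster, so [i] is inserted between them. /neudtiabibue/ → neuditiabibue.
Rule 4 (intervocalic spirantization): /d/ is a stop between vowels /u/ and /i/, so it spirantizes to the fricative [z]. /t/ is a stop between vowels /i/ and /i/, so it spirantizes to the fricative [s]. /b/ is a stop between vowels /a/ and /i/, so it spirantizes to the fricative [v]. /b/ is a stop between vowels /i/ and /u/, so it spirantizes to the fricative [v]. /neuditiabibue/ → neuzisiavivue.
Rule 5 (final vowel raising): /e/ is a mid vowel in word-final position, so it raises to [i]. /neuzisiavivue/ → neuzisiavivui.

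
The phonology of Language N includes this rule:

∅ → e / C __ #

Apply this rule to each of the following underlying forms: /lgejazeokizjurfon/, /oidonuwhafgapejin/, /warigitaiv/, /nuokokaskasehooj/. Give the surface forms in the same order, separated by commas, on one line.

/lgejazeokizjurfon/: the form ends in the consonant /n/, so [e] is inserted word-finally. → [lgejazeokizjurfone].
/oidonuwhafgapejin/: the form ends in the consonant /n/, so [e] is inserted word-finally. → [oidonuwhafgapejine].
/warigitaiv/: the form ends in the consonant /v/, so [e] is inserted word-finally. → [warigitaive].
/nuokokaskasehooj/: the form ends in the consonant /j/, so [e] is inserted word-finally. → [nuokokaskasehooje].

lgejazeokizjurfone, oidonuwhafgapejine, warigitaive, nuokokaskasehooje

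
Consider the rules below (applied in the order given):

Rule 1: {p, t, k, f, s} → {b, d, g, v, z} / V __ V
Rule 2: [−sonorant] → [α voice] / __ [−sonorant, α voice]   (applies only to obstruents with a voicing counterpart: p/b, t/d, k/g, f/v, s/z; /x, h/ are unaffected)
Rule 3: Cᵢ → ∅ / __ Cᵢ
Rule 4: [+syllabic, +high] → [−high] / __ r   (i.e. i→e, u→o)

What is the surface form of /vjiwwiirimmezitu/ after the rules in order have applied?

vjiwierimezidu

Rule 1 (intervocalic voicing): /t/ is a voiceless obstruent between vowels /i/ and /u/, so it voices to [d]. /vjiwwiirimmezitu/ → vjiwwiirimmezidu.
Rule 2 (regressive voicing assimilation): no segment meets the environment; /vjiwwiirimmezidu/ is unchanged.
Rule 3 (degemination): /ww/ is a geminate; the first /w/ deletes. /mm/ is a geminate; the first /m/ deletes. /vjiwwiirimmezidu/ → vjiwiirimezidu.
Rule 4 (pre-rhotic lowering): /i/ is a high vowel immediately before /r/, so it lowers to [e]. /vjiwiirimezidu/ → vjiwierimezidu.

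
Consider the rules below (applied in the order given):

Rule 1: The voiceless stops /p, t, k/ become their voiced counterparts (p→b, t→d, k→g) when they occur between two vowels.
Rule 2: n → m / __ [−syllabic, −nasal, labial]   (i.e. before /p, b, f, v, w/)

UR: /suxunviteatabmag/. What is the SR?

Rule 1 (intervocalic voicing): /t/ is a voiceless stop between vowels /i/ and /e/, so it voices to [d]. /t/ is a voiceless stop between vowels /a/ and /a/, so it voices to [d]. /suxunviteatabmag/ → suxunvideadabmag.
Rule 2 (nasal place assimilation): /n/ precedes the labial consonant /v/, so it assimilates in place to [m]. /suxunvideadabmag/ → suxumvideadabmag.

suxumvideadabmag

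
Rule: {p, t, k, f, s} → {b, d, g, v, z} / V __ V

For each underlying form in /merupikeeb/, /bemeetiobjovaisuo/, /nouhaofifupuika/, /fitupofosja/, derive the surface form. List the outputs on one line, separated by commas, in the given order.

merubigeeb, bemeediobjovaizuo, nouhaovivubuiga, fidubovosja

/merupikeeb/: /p/ is a voiceless obstruent between vowels /u/ and /i/, so it voices to [b]. /k/ is a voiceless obstruent between vowels /i/ and /e/, so it voices to [g]. → [merubigeeb].
/bemeetiobjovaisuo/: /t/ is a voiceless obstruent between vowels /e/ and /i/, so it voices to [d]. /s/ is a voiceless obstruent between vowels /i/ and /u/, so it voices to [z]. → [bemeediobjovaizuo].
/nouhaofifupuika/: /f/ is a voiceless obstruent between vowels /o/ and /i/, so it voices to [v]. /f/ is a voiceless obstruent between vowels /i/ and /u/, so it voices to [v]. /p/ is a voiceless obstruent between vowels /u/ and /u/, so it voices to [b]. /k/ is a voiceless obstruent between vowels /i/ and /a/, so it voices to [g]. → [nouhaovivubuiga].
/fitupofosja/: /t/ is a voiceless obstruent between vowels /i/ and /u/, so it voices to [d]. /p/ is a voiceless obstruent between vowels /u/ and /o/, so it voices to [b]. /f/ is a voiceless obstruent between vowels /o/ and /o/, so it voices to [v]. → [fidubovosja].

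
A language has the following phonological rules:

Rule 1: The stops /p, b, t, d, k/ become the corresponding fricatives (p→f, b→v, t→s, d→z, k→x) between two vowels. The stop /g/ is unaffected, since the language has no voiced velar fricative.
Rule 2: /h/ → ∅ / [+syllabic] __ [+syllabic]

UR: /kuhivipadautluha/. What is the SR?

kuivifazautlua

Rule 1 (intervocalic spirantization): /p/ is a stop between vowels /i/ and /a/, so it spirantizes to the fricative [f]. /d/ is a stop between vowels /a/ and /a/, so it spirantizes to the fricative [z]. /kuhivipadautluha/ → kuhivifazautluha.
Rule 2 (intervocalic h-deletion): /h/ occurs between vowels /u/ and /i/, so it deletes. /h/ occurs between vowels /u/ and /a/, so it deletes. /kuhivifazautluha/ → kuivifazautlua.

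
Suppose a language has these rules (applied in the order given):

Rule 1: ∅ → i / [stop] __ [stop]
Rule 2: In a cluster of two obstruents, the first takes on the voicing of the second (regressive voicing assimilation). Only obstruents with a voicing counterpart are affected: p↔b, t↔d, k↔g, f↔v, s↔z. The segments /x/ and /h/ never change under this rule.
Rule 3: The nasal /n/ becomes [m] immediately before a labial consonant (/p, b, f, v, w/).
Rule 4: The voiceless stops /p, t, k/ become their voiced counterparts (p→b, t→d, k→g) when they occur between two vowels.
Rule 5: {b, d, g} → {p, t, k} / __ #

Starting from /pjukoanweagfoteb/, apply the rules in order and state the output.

Rule 1 (stop-cluster i-epenthesis): no segment meets the environment; /pjukoanweagfoteb/ is unchanged.
Rule 2 (regressive voicing assimilation): /g/ precedes the voiceless obstruent /f/, so it devoices to [k] by assimilation. /pjukoanweagfoteb/ → pjukoanweakfoteb.
Rule 3 (nasal place assimilation): /n/ precedes the labial consonant /w/, so it assimilates in place to [m]. /pjukoanweakfoteb/ → pjukoamweakfoteb.
Rule 4 (intervocalic voicing): /k/ is a voiceless stop between vowels /u/ and /o/, so it voices to [g]. /t/ is a voiceless stop between vowels /o/ and /e/, so it voices to [d]. /pjukoamweakfoteb/ → pjugoamweakfodeb.
Rule 5 (final devoicing): /b/ is a voiced stop in word-final position, so it devoices to [p]. /pjugoamweakfodeb/ → pjugoamweakfodep.

pjugoamweakfodep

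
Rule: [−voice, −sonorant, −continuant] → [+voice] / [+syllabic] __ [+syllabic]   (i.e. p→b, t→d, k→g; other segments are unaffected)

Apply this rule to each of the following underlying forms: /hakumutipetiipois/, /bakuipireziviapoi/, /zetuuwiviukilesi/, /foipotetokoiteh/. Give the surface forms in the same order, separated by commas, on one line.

hagumudibediibois, baguibireziviaboi, zeduuwiviugilesi, foibodedogoideh

/hakumutipetiipois/: /k/ is a voiceless stop between vowels /a/ and /u/, so it voices to [g]. /t/ is a voiceless stop between vowels /u/ and /i/, so it voices to [d]. /p/ is a voiceless stop between vowels /i/ and /e/, so it voices to [b]. /t/ is a voiceless stop between vowels /e/ and /i/, so it voices to [d]. /p/ is a voiceless stop between vowels /i/ and /o/, so it voices to [b]. → [hagumudibediibois].
/bakuipireziviapoi/: /k/ is a voiceless stop between vowels /a/ and /u/, so it voices to [g]. /p/ is a voiceless stop between vowels /i/ and /i/, so it voices to [b]. /p/ is a voiceless stop between vowels /a/ and /o/, so it voices to [b]. → [baguibireziviaboi].
/zetuuwiviukilesi/: /t/ is a voiceless stop between vowels /e/ and /u/, so it voices to [d]. /k/ is a voiceless stop between vowels /u/ and /i/, so it voices to [g]. → [zeduuwiviugilesi].
/foipotetokoiteh/: /p/ is a voiceless stop between vowels /i/ and /o/, so it voices to [b]. /t/ is a voiceless stop between vowels /o/ and /e/, so it voices to [d]. /t/ is a voiceless stop between vowels /e/ and /o/, so it voices to [d]. /k/ is a voiceless stop between vowels /o/ and /o/, so it voices to [g]. /t/ is a voiceless stop between vowels /i/ and /e/, so it voices to [d]. → [foibodedogoideh].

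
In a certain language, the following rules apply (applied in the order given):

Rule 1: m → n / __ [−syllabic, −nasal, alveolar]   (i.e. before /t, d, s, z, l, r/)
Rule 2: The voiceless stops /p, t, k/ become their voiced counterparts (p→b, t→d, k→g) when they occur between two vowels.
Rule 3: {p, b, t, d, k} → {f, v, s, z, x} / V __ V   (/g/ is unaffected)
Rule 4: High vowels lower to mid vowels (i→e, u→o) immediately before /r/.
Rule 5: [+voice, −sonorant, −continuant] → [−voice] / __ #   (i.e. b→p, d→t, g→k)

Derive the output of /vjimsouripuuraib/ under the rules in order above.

Rule 1 (nasal place assimilation): /m/ precedes the alveolar consonant /s/, so it assimilates in place to [n]. /vjimsouripuuraib/ → vjinsouripuuraib.
Rule 2 (intervocalic voicing): /p/ is a voiceless stop between vowels /i/ and /u/, so it voices to [b]. /vjinsouripuuraib/ → vjinsouribuuraib.
Rule 3 (intervocalic spirantization): /b/ is a stop between vowels /i/ and /u/, so it spirantizes to the fricative [v]. /vjinsouribuuraib/ → vjinsourivuuraib.
Rule 4 (pre-rhotic lowering): /u/ is a high vowel immediately before /r/, so it lowers to [o]. /u/ is a high vowel immediately before /r/, so it lowers to [o]. /vjinsourivuuraib/ → vjinsoorivuoraib.
Rule 5 (final devoicing): /b/ is a voiced stop in word-final position, so it devoices to [p]. /vjinsoorivuoraib/ → vjinsoorivuoraip.

vjinsoorivuoraip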